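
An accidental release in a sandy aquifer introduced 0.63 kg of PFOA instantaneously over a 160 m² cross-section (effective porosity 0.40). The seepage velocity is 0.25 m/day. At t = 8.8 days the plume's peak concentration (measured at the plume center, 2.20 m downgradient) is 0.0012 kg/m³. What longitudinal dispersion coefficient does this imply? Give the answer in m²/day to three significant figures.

At the plume center C_max = M/(n_e·A·√(4πDt)), so D = M²/(4πt·(n_e·A·C_max)²).
n_e·A·C_max = 0.40 × 160 × 0.0012 = 0.07680 kg/m.
D = 0.63²/(4π × 8.8 × 0.07680²) = 0.609 m²/day.

0.609 m²/day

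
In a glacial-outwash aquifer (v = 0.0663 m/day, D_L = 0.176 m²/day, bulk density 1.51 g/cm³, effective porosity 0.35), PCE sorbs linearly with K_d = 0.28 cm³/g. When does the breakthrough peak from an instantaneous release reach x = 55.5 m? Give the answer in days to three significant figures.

Retardation factor R = 1 + ρ_b·K_d/n = 1 + 1.51 × 0.28/0.35 = 2.208.
Sorption retards both mechanisms: v_R = v/R = 0.03003 m/day, D_R = D/R = 0.07971 m²/day.
Peak time from v_R²t² + 2D_R t − x² = 0: t = (√(D_R² + v_R²x²) − D_R)/v_R².
√(D_R² + v_R²x²) = √(0.07971² + 0.03003² × 55.5²) = 1.669; v_R² = 0.0009018.
t = (1.669 − 0.07971)/0.0009018 = 1760 days.

1760 days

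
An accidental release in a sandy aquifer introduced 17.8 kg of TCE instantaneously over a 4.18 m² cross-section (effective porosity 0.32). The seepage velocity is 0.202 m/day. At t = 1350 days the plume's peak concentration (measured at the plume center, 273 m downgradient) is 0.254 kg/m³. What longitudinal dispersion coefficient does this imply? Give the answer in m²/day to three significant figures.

At the plume center C_max = M/(n_e·A·√(4πDt)), so D = M²/(4πt·(n_e·A·C_max)²).
n_e·A·C_max = 0.32 × 4.18 × 0.254 = 0.3398 kg/m.
D = 17.8²/(4π × 1350 × 0.3398²) = 0.162 m²/day.

0.162 m²/day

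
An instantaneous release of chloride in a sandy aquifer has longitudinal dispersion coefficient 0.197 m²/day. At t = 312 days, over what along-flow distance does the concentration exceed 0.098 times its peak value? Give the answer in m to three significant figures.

47.8 m

The plume is Gaussian with σ = √(2Dt) = √(2 × 0.197 × 312) = 11.09 m.
C/C_peak = exp(−Δx²/(2σ²)) = 0.098 ⇒ Δx = σ·√(−2 ln 0.098) = 11.09 × 2.155 = 23.90 m.
Width = 2Δx = 47.8 m.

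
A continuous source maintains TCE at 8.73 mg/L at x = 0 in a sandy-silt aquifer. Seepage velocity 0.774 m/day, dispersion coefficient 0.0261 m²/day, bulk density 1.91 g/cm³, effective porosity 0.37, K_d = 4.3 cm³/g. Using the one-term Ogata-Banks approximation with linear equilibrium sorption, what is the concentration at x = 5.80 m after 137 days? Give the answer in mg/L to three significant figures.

Retardation factor R = 1 + ρ_b·K_d/n = 1 + 1.91 × 4.3/0.37 = 23.20.
Sorption retards both mechanisms: v_R = v/R = 0.03336 m/day, D_R = D/R = 0.001125 m²/day.
v_R·t = 0.03336 × 137 = 4.57032 m; 2√(D_R t) = 0.7852 m; argument = (5.80 − 4.57032)/0.7852 = 1.566.
C = C₀ × ½·erfc(1.566) = 8.73 × 0.01339 = 0.117 mg/L.

0.117 mg/L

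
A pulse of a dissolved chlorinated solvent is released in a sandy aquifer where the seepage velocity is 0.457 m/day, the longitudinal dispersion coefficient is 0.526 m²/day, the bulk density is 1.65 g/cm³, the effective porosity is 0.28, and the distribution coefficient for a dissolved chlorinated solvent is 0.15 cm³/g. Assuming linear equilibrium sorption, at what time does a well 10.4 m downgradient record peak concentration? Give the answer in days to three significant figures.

Retardation factor R = 1 + ρ_b·K_d/n = 1 + 1.65 × 0.15/0.28 = 1.884.
Sorption retards both mechanisms: v_R = v/R = 0.2426 m/day, D_R = D/R = 0.2792 m²/day.
Peak time from v_R²t² + 2D_R t − x² = 0: t = (√(D_R² + v_R²x²) − D_R)/v_R².
√(D_R² + v_R²x²) = √(0.2792² + 0.2426² × 10.4²) = 2.538; v_R² = 0.05885.
t = (2.538 − 0.2792)/0.05885 = 38.4 days.

38.4 days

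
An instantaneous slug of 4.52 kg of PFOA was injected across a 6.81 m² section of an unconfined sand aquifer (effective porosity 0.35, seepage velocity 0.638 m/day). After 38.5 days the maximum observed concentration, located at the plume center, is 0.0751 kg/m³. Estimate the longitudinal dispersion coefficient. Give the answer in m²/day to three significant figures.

1.32 m²/day

At the plume center C_max = M/(n_e·A·√(4πDt)), so D = M²/(4πt·(n_e·A·C_max)²).
n_e·A·C_max = 0.35 × 6.81 × 0.0751 = 0.1790 kg/m.
D = 4.52²/(4π × 38.5 × 0.1790²) = 1.32 m²/day.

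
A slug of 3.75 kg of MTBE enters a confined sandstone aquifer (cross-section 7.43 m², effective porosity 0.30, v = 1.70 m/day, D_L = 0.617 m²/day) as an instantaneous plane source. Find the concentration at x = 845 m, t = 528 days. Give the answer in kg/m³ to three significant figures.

0.00315 kg/m³

For an instantaneous plane source, C(x,t) = M/(n_e·A·√(4πDt)) · exp(−(x−vt)²/(4Dt)), with n_e·A the pore (flow) area.
Plume center vt = 1.70 × 528 = 897.6 m, so the well at 845 m is 52.6 m upgradient of the peak.
√(4πDt) = 63.98 m, giving peak height M/(n_e·A·√(4πDt)) = 3.75/(0.30 × 7.43 × 63.98) = 0.02630 kg/m³.
(x−vt)²/(4Dt) = (-52.6)²/(4 × 0.617 × 528) = 2.123; exp(−2.123) = 0.1197.
C = 0.02630 × 0.1197 = 0.00315 kg/m³.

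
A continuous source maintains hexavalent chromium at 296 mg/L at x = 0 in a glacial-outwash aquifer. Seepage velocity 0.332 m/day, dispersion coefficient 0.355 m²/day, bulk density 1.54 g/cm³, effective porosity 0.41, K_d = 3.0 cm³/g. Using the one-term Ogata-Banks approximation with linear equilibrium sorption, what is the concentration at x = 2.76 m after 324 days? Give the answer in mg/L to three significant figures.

Retardation factor R = 1 + ρ_b·K_d/n = 1 + 1.54 × 3.0/0.41 = 12.27.
Sorption retards both mechanisms: v_R = v/R = 0.02706 m/day, D_R = D/R = 0.02893 m²/day.
v_R·t = 0.02706 × 324 = 8.76744 m; 2√(D_R t) = 6.123 m; argument = (2.76 − 8.76744)/6.123 = -0.9811.
C = C₀ × ½·erfc(-0.9811) = 296 × 0.9174 = 272 mg/L.

272 mg/L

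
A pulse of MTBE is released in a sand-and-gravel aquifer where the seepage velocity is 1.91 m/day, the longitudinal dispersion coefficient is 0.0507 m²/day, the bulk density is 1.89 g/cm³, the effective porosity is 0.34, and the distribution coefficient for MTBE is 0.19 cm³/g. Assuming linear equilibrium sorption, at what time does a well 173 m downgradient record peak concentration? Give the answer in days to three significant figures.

186 days

Retardation factor R = 1 + ρ_b·K_d/n = 1 + 1.89 × 0.19/0.34 = 2.056.
Sorption retards both mechanisms: v_R = v/R = 0.9290 m/day, D_R = D/R = 0.02466 m²/day.
Peak time from v_R²t² + 2D_R t − x² = 0: t = (√(D_R² + v_R²x²) − D_R)/v_R².
√(D_R² + v_R²x²) = √(0.02466² + 0.9290² × 173²) = 160.7; v_R² = 0.8630.
t = (160.7 − 0.02466)/0.8630 = 186 days.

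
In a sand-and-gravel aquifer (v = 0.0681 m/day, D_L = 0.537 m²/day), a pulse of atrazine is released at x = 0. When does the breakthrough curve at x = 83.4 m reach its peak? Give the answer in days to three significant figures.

1110 days

For the 1D instantaneous-source solution, setting ∂C/∂t = 0 at fixed x gives v²t² + 2Dt − x² = 0, so t = (√(D² + v²x²) − D)/v².
√(D² + v²x²) = √(0.537² + 0.0681² × 83.4²) = 5.705; v² = 0.00463761.
t = (5.705 − 0.537)/0.00463761 = 1110 days (vs. the pure-advection estimate x/v = 1220 d).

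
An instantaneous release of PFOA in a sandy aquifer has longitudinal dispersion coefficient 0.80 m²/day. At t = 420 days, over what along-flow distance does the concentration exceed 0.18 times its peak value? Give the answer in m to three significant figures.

96.0 m

The plume is Gaussian with σ = √(2Dt) = √(2 × 0.80 × 420) = 25.92 m.
C/C_peak = exp(−Δx²/(2σ²)) = 0.18 ⇒ Δx = σ·√(−2 ln 0.18) = 25.92 × 1.852 = 48.00 m.
Width = 2Δx = 96.0 m.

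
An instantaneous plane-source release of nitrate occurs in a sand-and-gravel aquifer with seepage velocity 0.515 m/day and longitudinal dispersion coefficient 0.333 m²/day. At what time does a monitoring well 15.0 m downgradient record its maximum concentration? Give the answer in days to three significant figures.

27.9 days

For the 1D instantaneous-source solution, setting ∂C/∂t = 0 at fixed x gives v²t² + 2Dt − x² = 0, so t = (√(D² + v²x²) − D)/v².
√(D² + v²x²) = √(0.333² + 0.515² × 15.0²) = 7.732; v² = 0.265225.
t = (7.732 − 0.333)/0.265225 = 27.9 days (vs. the pure-advection estimate x/v = 29.1 d).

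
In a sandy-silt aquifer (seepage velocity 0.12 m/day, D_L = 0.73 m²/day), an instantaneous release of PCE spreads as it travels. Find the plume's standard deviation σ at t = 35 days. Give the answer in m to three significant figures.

Dispersive spreading gives a Gaussian with σ² = 2Dt; advection only shifts the center.
σ = √(2 × 0.73 × 35) = 7.15 m.

7.15 m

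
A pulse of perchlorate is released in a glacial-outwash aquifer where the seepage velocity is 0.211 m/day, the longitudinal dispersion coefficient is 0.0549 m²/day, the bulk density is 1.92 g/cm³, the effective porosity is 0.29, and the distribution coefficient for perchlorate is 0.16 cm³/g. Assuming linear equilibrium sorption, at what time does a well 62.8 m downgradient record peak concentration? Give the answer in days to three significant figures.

610 days

Retardation factor R = 1 + ρ_b·K_d/n = 1 + 1.92 × 0.16/0.29 = 2.059.
Sorption retards both mechanisms: v_R = v/R = 0.1025 m/day, D_R = D/R = 0.02666 m²/day.
Peak time from v_R²t² + 2D_R t − x² = 0: t = (√(D_R² + v_R²x²) − D_R)/v_R².
√(D_R² + v_R²x²) = √(0.02666² + 0.1025² × 62.8²) = 6.437; v_R² = 0.01051.
t = (6.437 − 0.02666)/0.01051 = 610 days.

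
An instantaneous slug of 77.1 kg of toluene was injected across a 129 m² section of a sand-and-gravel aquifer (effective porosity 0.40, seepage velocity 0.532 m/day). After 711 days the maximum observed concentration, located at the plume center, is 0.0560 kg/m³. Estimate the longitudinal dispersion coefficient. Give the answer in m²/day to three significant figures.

At the plume center C_max = M/(n_e·A·√(4πDt)), so D = M²/(4πt·(n_e·A·C_max)²).
n_e·A·C_max = 0.40 × 129 × 0.0560 = 2.890 kg/m.
D = 77.1²/(4π × 711 × 2.890²) = 0.0797 m²/day.

0.0797 m²/day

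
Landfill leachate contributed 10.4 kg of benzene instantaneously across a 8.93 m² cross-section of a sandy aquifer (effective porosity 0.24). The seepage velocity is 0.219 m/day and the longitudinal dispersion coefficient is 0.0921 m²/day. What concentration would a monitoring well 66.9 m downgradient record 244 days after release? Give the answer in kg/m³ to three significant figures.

0.0384 kg/m³

For an instantaneous plane source, C(x,t) = M/(n_e·A·√(4πDt)) · exp(−(x−vt)²/(4Dt)), with n_e·A the pore (flow) area.
Plume center vt = 0.219 × 244 = 53.436 m, so the well at 66.9 m is 13.464 m downgradient of the peak.
√(4πDt) = 16.80 m, giving peak height M/(n_e·A·√(4πDt)) = 10.4/(0.24 × 8.93 × 16.80) = 0.2888 kg/m³.
(x−vt)²/(4Dt) = (13.464)²/(4 × 0.0921 × 244) = 2.017; exp(−2.017) = 0.1331.
C = 0.2888 × 0.1331 = 0.0384 kg/m³.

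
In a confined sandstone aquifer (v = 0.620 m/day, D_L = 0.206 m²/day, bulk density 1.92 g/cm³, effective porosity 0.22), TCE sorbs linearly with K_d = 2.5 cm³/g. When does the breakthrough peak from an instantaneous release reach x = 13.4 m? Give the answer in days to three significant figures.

Retardation factor R = 1 + ρ_b·K_d/n = 1 + 1.92 × 2.5/0.22 = 22.82.
Sorption retards both mechanisms: v_R = v/R = 0.02717 m/day, D_R = D/R = 0.009027 m²/day.
Peak time from v_R²t² + 2D_R t − x² = 0: t = (√(D_R² + v_R²x²) − D_R)/v_R².
√(D_R² + v_R²x²) = √(0.009027² + 0.02717² × 13.4²) = 0.3642; v_R² = 0.0007382.
t = (0.3642 − 0.009027)/0.0007382 = 481 days.

481 days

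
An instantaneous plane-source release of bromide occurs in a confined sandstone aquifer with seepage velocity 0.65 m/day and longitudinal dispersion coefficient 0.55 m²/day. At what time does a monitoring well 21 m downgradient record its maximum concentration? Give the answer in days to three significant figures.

For the 1D instantaneous-source solution, setting ∂C/∂t = 0 at fixed x gives v²t² + 2Dt − x² = 0, so t = (√(D² + v²x²) − D)/v².
√(D² + v²x²) = √(0.55² + 0.65² × 21²) = 13.66; v² = 0.4225.
t = (13.66 − 0.55)/0.4225 = 31.0 days (vs. the pure-advection estimate x/v = 32.3 d).

31.0 days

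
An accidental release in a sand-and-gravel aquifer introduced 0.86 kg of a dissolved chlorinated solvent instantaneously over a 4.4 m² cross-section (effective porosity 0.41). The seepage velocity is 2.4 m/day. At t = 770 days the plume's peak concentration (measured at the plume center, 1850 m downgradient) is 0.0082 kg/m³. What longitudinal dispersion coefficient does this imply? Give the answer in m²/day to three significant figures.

At the plume center C_max = M/(n_e·A·√(4πDt)), so D = M²/(4πt·(n_e·A·C_max)²).
n_e·A·C_max = 0.41 × 4.4 × 0.0082 = 0.01479 kg/m.
D = 0.86²/(4π × 770 × 0.01479²) = 0.349 m²/day.

0.349 m²/day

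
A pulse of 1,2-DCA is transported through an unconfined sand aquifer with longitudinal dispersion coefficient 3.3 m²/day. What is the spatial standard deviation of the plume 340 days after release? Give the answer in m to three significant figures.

47.4 m

Dispersive spreading gives a Gaussian with σ² = 2Dt; advection only shifts the center.
σ = √(2 × 3.3 × 340) = 47.4 m.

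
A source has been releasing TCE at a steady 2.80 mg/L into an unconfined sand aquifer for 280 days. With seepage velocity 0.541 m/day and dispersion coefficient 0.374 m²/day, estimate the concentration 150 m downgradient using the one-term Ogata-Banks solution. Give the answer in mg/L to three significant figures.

For a continuous step input, C/C₀ ≈ ½·erfc((x−vt)/(2√(Dt))).
vt = 0.541 × 280 = 151.48 m and 2√(Dt) = 2√(0.374 × 280) = 20.47 m.
Argument (x−vt)/(2√(Dt)) = (150 − 151.48)/20.47 = -0.07230; ½·erfc(-0.07230) = 0.5407.
C = 2.80 × 0.5407 = 1.51 mg/L.

1.51 mg/L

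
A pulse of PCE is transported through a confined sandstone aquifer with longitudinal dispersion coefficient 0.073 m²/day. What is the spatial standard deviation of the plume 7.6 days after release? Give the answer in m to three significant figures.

Dispersive spreading gives a Gaussian with σ² = 2Dt; advection only shifts the center.
σ = √(2 × 0.073 × 7.6) = 1.05 m.

1.05 m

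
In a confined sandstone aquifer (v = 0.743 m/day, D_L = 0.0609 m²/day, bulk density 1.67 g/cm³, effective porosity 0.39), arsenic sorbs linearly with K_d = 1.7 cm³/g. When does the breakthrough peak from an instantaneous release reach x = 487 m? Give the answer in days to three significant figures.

Retardation factor R = 1 + ρ_b·K_d/n = 1 + 1.67 × 1.7/0.39 = 8.279.
Sorption retards both mechanisms: v_R = v/R = 0.08975 m/day, D_R = D/R = 0.007356 m²/day.
Peak time from v_R²t² + 2D_R t − x² = 0: t = (√(D_R² + v_R²x²) − D_R)/v_R².
√(D_R² + v_R²x²) = √(0.007356² + 0.08975² × 487²) = 43.71; v_R² = 0.008055.
t = (43.71 − 0.007356)/0.008055 = 5430 days.

5430 days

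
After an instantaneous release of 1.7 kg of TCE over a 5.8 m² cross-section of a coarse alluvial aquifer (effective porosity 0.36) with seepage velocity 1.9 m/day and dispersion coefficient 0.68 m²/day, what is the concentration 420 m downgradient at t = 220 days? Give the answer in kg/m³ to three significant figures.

0.0187 kg/m³

For an instantaneous plane source, C(x,t) = M/(n_e·A·√(4πDt)) · exp(−(x−vt)²/(4Dt)), with n_e·A the pore (flow) area.
Plume center vt = 1.9 × 220 = 418 m, so the well at 420 m is 2 m downgradient of the peak.
√(4πDt) = 43.36 m, giving peak height M/(n_e·A·√(4πDt)) = 1.7/(0.36 × 5.8 × 43.36) = 0.01878 kg/m³.
(x−vt)²/(4Dt) = (2)²/(4 × 0.68 × 220) = 0.006684; exp(−0.006684) = 0.9933.
C = 0.01878 × 0.9933 = 0.0187 kg/m³.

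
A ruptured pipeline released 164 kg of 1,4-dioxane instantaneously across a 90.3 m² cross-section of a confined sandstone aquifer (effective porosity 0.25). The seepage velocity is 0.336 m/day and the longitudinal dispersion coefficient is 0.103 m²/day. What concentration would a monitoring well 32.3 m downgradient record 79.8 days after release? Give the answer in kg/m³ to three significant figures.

For an instantaneous plane source, C(x,t) = M/(n_e·A·√(4πDt)) · exp(−(x−vt)²/(4Dt)), with n_e·A the pore (flow) area.
Plume center vt = 0.336 × 79.8 = 26.8128 m, so the well at 32.3 m is 5.4872 m downgradient of the peak.
√(4πDt) = 10.16 m, giving peak height M/(n_e·A·√(4πDt)) = 164/(0.25 × 90.3 × 10.16) = 0.7150 kg/m³.
(x−vt)²/(4Dt) = (5.4872)²/(4 × 0.103 × 79.8) = 0.9158; exp(−0.9158) = 0.4002.
C = 0.7150 × 0.4002 = 0.286 kg/m³.

0.286 kg/m³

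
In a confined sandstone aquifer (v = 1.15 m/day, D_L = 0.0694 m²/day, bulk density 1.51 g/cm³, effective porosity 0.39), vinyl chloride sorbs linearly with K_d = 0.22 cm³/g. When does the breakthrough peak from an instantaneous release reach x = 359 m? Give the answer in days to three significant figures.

578 days

Retardation factor R = 1 + ρ_b·K_d/n = 1 + 1.51 × 0.22/0.39 = 1.852.
Sorption retards both mechanisms: v_R = v/R = 0.6210 m/day, D_R = D/R = 0.03747 m²/day.
Peak time from v_R²t² + 2D_R t − x² = 0: t = (√(D_R² + v_R²x²) − D_R)/v_R².
√(D_R² + v_R²x²) = √(0.03747² + 0.6210² × 359²) = 222.9; v_R² = 0.3856.
t = (222.9 − 0.03747)/0.3856 = 578 days.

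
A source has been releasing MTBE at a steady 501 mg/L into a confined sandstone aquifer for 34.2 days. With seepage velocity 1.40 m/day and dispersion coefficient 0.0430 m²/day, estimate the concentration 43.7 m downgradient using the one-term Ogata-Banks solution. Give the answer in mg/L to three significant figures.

497 mg/L

For a continuous step input, C/C₀ ≈ ½·erfc((x−vt)/(2√(Dt))).
vt = 1.40 × 34.2 = 47.88 m and 2√(Dt) = 2√(0.0430 × 34.2) = 2.425 m.
Argument (x−vt)/(2√(Dt)) = (43.7 − 47.88)/2.425 = -1.724; ½·erfc(-1.724) = 0.9926.
C = 501 × 0.9926 = 497 mg/L.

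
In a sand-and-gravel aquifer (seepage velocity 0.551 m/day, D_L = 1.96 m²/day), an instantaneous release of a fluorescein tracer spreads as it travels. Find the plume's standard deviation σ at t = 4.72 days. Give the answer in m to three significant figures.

Dispersive spreading gives a Gaussian with σ² = 2Dt; advection only shifts the center.
σ = √(2 × 1.96 × 4.72) = 4.30 m.

4.30 m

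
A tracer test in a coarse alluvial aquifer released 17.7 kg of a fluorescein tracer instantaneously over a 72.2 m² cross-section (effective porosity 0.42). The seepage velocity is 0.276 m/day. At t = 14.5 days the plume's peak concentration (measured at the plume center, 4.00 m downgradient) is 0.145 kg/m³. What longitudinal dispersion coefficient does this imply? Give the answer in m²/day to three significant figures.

At the plume center C_max = M/(n_e·A·√(4πDt)), so D = M²/(4πt·(n_e·A·C_max)²).
n_e·A·C_max = 0.42 × 72.2 × 0.145 = 4.397 kg/m.
D = 17.7²/(4π × 14.5 × 4.397²) = 0.0889 m²/day.

0.0889 m²/day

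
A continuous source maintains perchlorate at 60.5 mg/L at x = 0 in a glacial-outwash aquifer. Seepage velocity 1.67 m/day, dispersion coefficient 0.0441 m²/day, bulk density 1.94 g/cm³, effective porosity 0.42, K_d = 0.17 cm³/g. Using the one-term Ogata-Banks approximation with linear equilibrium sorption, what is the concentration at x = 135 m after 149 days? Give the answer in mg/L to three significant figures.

57.3 mg/L

Retardation factor R = 1 + ρ_b·K_d/n = 1 + 1.94 × 0.17/0.42 = 1.785.
Sorption retards both mechanisms: v_R = v/R = 0.9356 m/day, D_R = D/R = 0.02471 m²/day.
v_R·t = 0.9356 × 149 = 139.4044 m; 2√(D_R t) = 3.838 m; argument = (135 − 139.4044)/3.838 = -1.148.
C = C₀ × ½·erfc(-1.148) = 60.5 × 0.9478 = 57.3 mg/L.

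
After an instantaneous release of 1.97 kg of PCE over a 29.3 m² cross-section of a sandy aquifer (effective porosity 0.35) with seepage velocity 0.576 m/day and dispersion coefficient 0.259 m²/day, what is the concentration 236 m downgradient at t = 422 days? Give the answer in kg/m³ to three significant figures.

0.00462 kg/m³

For an instantaneous plane source, C(x,t) = M/(n_e·A·√(4πDt)) · exp(−(x−vt)²/(4Dt)), with n_e·A the pore (flow) area.
Plume center vt = 0.576 × 422 = 243.072 m, so the well at 236 m is 7.072 m upgradient of the peak.
√(4πDt) = 37.06 m, giving peak height M/(n_e·A·√(4πDt)) = 1.97/(0.35 × 29.3 × 37.06) = 0.005184 kg/m³.
(x−vt)²/(4Dt) = (-7.072)²/(4 × 0.259 × 422) = 0.1144; exp(−0.1144) = 0.8919.
C = 0.005184 × 0.8919 = 0.00462 kg/m³.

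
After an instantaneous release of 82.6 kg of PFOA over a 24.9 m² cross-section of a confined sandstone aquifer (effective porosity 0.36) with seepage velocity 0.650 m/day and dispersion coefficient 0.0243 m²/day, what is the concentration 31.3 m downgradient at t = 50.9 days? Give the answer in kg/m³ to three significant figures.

1.23 kg/m³

For an instantaneous plane source, C(x,t) = M/(n_e·A·√(4πDt)) · exp(−(x−vt)²/(4Dt)), with n_e·A the pore (flow) area.
Plume center vt = 0.650 × 50.9 = 33.085 m, so the well at 31.3 m is 1.785 m upgradient of the peak.
√(4πDt) = 3.942 m, giving peak height M/(n_e·A·√(4πDt)) = 82.6/(0.36 × 24.9 × 3.942) = 2.338 kg/m³.
(x−vt)²/(4Dt) = (-1.785)²/(4 × 0.0243 × 50.9) = 0.6440; exp(−0.6440) = 0.5252.
C = 2.338 × 0.5252 = 1.23 kg/m³.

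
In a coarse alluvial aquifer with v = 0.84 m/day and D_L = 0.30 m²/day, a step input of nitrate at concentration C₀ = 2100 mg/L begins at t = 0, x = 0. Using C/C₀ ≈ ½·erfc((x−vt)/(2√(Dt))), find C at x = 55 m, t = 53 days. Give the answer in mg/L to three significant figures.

66.3 mg/L

For a continuous step input, C/C₀ ≈ ½·erfc((x−vt)/(2√(Dt))).
vt = 0.84 × 53 = 44.52 m and 2√(Dt) = 2√(0.30 × 53) = 7.975 m.
Argument (x−vt)/(2√(Dt)) = (55 − 44.52)/7.975 = 1.314; ½·erfc(1.314) = 0.03156.
C = 2100 × 0.03156 = 66.3 mg/L.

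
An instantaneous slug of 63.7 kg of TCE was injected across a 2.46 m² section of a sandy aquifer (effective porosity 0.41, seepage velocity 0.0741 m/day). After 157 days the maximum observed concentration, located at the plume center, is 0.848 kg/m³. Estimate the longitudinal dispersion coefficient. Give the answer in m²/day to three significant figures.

2.81 m²/day

At the plume center C_max = M/(n_e·A·√(4πDt)), so D = M²/(4πt·(n_e·A·C_max)²).
n_e·A·C_max = 0.41 × 2.46 × 0.848 = 0.8553 kg/m.
D = 63.7²/(4π × 157 × 0.8553²) = 2.81 m²/day.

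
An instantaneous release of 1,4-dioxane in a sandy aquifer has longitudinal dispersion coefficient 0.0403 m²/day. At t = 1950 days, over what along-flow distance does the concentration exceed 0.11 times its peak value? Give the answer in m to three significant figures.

The plume is Gaussian with σ = √(2Dt) = √(2 × 0.0403 × 1950) = 12.54 m.
C/C_peak = exp(−Δx²/(2σ²)) = 0.11 ⇒ Δx = σ·√(−2 ln 0.11) = 12.54 × 2.101 = 26.35 m.
Width = 2Δx = 52.7 m.

52.7 m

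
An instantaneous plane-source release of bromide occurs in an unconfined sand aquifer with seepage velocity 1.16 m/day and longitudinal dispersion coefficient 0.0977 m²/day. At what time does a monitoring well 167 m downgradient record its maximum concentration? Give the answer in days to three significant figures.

For the 1D instantaneous-source solution, setting ∂C/∂t = 0 at fixed x gives v²t² + 2Dt − x² = 0, so t = (√(D² + v²x²) − D)/v².
√(D² + v²x²) = √(0.0977² + 1.16² × 167²) = 193.7; v² = 1.3456.
t = (193.7 − 0.0977)/1.3456 = 144 days (vs. the pure-advection estimate x/v = 144 d).

144 days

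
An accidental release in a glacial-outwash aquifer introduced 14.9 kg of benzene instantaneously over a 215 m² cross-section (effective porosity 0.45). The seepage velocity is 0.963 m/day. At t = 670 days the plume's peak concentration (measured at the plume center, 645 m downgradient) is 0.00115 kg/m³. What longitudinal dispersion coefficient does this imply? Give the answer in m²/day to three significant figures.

2.13 m²/day

At the plume center C_max = M/(n_e·A·√(4πDt)), so D = M²/(4πt·(n_e·A·C_max)²).
n_e·A·C_max = 0.45 × 215 × 0.00115 = 0.1113 kg/m.
D = 14.9²/(4π × 670 × 0.1113²) = 2.13 m²/day.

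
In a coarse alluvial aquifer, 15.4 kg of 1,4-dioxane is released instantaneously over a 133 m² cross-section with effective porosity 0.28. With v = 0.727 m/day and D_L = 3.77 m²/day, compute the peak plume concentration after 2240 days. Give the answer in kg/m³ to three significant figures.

0.00127 kg/m³

The peak of an instantaneous 1D plume sits at x = vt; there the Gaussian factor is 1 and C_max = M/(n_e·A·√(4πDt)), where n_e·A is the pore area the mass is dissolved in.
√(4πDt) = √(4π × 3.77 × 2240) = 325.8 m, so C_max = 15.4/(0.28 × 133 × 325.8) = 0.00127 kg/m³.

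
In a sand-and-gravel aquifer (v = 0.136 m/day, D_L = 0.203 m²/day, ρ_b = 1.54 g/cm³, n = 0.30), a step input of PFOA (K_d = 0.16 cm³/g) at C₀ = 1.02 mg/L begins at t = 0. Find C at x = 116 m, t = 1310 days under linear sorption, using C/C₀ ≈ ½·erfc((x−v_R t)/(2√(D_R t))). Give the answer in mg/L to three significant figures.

0.147 mg/L

Retardation factor R = 1 + ρ_b·K_d/n = 1 + 1.54 × 0.16/0.30 = 1.821.
Sorption retards both mechanisms: v_R = v/R = 0.07468 m/day, D_R = D/R = 0.1115 m²/day.
v_R·t = 0.07468 × 1310 = 97.8308 m; 2√(D_R t) = 24.17 m; argument = (116 − 97.8308)/24.17 = 0.7517.
C = C₀ × ½·erfc(0.7517) = 1.02 × 0.1439 = 0.147 mg/L.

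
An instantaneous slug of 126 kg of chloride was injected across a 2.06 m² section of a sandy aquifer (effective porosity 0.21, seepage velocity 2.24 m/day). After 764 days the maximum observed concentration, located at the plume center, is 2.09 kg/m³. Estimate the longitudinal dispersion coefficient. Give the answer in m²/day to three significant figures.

2.02 m²/day

At the plume center C_max = M/(n_e·A·√(4πDt)), so D = M²/(4πt·(n_e·A·C_max)²).
n_e·A·C_max = 0.21 × 2.06 × 2.09 = 0.9041 kg/m.
D = 126²/(4π × 764 × 0.9041²) = 2.02 m²/day.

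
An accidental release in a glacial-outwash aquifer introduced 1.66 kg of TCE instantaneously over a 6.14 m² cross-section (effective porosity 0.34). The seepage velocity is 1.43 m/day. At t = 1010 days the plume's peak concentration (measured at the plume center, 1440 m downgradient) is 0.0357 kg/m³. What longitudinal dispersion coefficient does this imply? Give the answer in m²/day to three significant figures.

0.0391 m²/day

At the plume center C_max = M/(n_e·A·√(4πDt)), so D = M²/(4πt·(n_e·A·C_max)²).
n_e·A·C_max = 0.34 × 6.14 × 0.0357 = 0.07453 kg/m.
D = 1.66²/(4π × 1010 × 0.07453²) = 0.0391 m²/day.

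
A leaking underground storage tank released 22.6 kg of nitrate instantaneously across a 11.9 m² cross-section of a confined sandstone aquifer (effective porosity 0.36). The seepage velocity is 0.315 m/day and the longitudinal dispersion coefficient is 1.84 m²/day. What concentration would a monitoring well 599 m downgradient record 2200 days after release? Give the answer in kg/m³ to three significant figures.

For an instantaneous plane source, C(x,t) = M/(n_e·A·√(4πDt)) · exp(−(x−vt)²/(4Dt)), with n_e·A the pore (flow) area.
Plume center vt = 0.315 × 2200 = 693 m, so the well at 599 m is 94 m upgradient of the peak.
√(4πDt) = 225.5 m, giving peak height M/(n_e·A·√(4πDt)) = 22.6/(0.36 × 11.9 × 225.5) = 0.02339 kg/m³.
(x−vt)²/(4Dt) = (-94)²/(4 × 1.84 × 2200) = 0.5457; exp(−0.5457) = 0.5794.
C = 0.02339 × 0.5794 = 0.0136 kg/m³.

0.0136 kg/m³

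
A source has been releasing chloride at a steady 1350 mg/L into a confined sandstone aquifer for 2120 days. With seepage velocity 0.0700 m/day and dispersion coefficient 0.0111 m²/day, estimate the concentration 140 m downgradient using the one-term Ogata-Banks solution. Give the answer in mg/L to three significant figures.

For a continuous step input, C/C₀ ≈ ½·erfc((x−vt)/(2√(Dt))).
vt = 0.0700 × 2120 = 148.4 m and 2√(Dt) = 2√(0.0111 × 2120) = 9.702 m.
Argument (x−vt)/(2√(Dt)) = (140 − 148.4)/9.702 = -0.8658; ½·erfc(-0.8658) = 0.8896.
C = 1350 × 0.8896 = 1200 mg/L.

1200 mg/L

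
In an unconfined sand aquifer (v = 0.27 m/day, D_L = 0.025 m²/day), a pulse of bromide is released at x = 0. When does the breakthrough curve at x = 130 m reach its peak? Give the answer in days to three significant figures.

481 days

For the 1D instantaneous-source solution, setting ∂C/∂t = 0 at fixed x gives v²t² + 2Dt − x² = 0, so t = (√(D² + v²x²) − D)/v².
√(D² + v²x²) = √(0.025² + 0.27² × 130²) = 35.10; v² = 0.0729.
t = (35.10 − 0.025)/0.0729 = 481 days (vs. the pure-advection estimate x/v = 481 d).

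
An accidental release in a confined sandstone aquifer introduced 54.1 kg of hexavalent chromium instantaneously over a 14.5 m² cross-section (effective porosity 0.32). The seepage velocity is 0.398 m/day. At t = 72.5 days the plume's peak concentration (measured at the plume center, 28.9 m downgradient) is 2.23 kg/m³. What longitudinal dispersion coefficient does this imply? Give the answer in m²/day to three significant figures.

0.0300 m²/day

At the plume center C_max = M/(n_e·A·√(4πDt)), so D = M²/(4πt·(n_e·A·C_max)²).
n_e·A·C_max = 0.32 × 14.5 × 2.23 = 10.35 kg/m.
D = 54.1²/(4π × 72.5 × 10.35²) = 0.0300 m²/day.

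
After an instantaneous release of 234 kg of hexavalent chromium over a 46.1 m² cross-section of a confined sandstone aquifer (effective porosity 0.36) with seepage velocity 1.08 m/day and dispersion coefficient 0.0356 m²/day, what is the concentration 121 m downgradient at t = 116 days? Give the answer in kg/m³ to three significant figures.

0.646 kg/m³

For an instantaneous plane source, C(x,t) = M/(n_e·A·√(4πDt)) · exp(−(x−vt)²/(4Dt)), with n_e·A the pore (flow) area.
Plume center vt = 1.08 × 116 = 125.28 m, so the well at 121 m is 4.28 m upgradient of the peak.
√(4πDt) = 7.204 m, giving peak height M/(n_e·A·√(4πDt)) = 234/(0.36 × 46.1 × 7.204) = 1.957 kg/m³.
(x−vt)²/(4Dt) = (-4.28)²/(4 × 0.0356 × 116) = 1.109; exp(−1.109) = 0.3299.
C = 1.957 × 0.3299 = 0.646 kg/m³.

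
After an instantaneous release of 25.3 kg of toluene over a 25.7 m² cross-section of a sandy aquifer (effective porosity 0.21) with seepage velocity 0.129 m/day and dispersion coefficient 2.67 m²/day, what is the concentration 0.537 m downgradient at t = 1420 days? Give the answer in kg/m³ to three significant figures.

0.00238 kg/m³

For an instantaneous plane source, C(x,t) = M/(n_e·A·√(4πDt)) · exp(−(x−vt)²/(4Dt)), with n_e·A the pore (flow) area.
Plume center vt = 0.129 × 1420 = 183.18 m, so the well at 0.537 m is 182.643 m upgradient of the peak.
√(4πDt) = 218.3 m, giving peak height M/(n_e·A·√(4πDt)) = 25.3/(0.21 × 25.7 × 218.3) = 0.02147 kg/m³.
(x−vt)²/(4Dt) = (-182.643)²/(4 × 2.67 × 1420) = 2.200; exp(−2.200) = 0.1108.
C = 0.02147 × 0.1108 = 0.00238 kg/m³.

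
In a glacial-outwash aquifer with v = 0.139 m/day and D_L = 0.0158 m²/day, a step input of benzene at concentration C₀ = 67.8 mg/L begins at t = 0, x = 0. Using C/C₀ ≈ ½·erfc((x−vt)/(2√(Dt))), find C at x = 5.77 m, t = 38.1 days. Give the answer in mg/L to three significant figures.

For a continuous step input, C/C₀ ≈ ½·erfc((x−vt)/(2√(Dt))).
vt = 0.139 × 38.1 = 5.2959 m and 2√(Dt) = 2√(0.0158 × 38.1) = 1.552 m.
Argument (x−vt)/(2√(Dt)) = (5.77 − 5.2959)/1.552 = 0.3055; ½·erfc(0.3055) = 0.3329.
C = 67.8 × 0.3329 = 22.6 mg/L.

22.6 mg/L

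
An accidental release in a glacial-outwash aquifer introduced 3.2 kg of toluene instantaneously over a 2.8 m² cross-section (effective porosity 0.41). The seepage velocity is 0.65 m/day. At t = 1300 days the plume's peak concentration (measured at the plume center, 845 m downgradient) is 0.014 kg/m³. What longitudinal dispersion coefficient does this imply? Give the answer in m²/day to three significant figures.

At the plume center C_max = M/(n_e·A·√(4πDt)), so D = M²/(4πt·(n_e·A·C_max)²).
n_e·A·C_max = 0.41 × 2.8 × 0.014 = 0.01607 kg/m.
D = 3.2²/(4π × 1300 × 0.01607²) = 2.43 m²/day.

2.43 m²/day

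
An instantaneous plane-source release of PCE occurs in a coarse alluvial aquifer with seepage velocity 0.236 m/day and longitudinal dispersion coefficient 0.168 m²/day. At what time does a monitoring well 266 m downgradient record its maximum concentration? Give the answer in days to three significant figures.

For the 1D instantaneous-source solution, setting ∂C/∂t = 0 at fixed x gives v²t² + 2Dt − x² = 0, so t = (√(D² + v²x²) − D)/v².
√(D² + v²x²) = √(0.168² + 0.236² × 266²) = 62.78; v² = 0.055696.
t = (62.78 − 0.168)/0.055696 = 1120 days (vs. the pure-advection estimate x/v = 1130 d).

1120 days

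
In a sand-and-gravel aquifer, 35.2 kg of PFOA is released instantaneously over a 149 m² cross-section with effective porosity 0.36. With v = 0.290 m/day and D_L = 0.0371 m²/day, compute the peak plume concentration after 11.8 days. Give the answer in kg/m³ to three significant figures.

The peak of an instantaneous 1D plume sits at x = vt; there the Gaussian factor is 1 and C_max = M/(n_e·A·√(4πDt)), where n_e·A is the pore area the mass is dissolved in.
√(4πDt) = √(4π × 0.0371 × 11.8) = 2.345 m, so C_max = 35.2/(0.36 × 149 × 2.345) = 0.280 kg/m³.

0.280 kg/m³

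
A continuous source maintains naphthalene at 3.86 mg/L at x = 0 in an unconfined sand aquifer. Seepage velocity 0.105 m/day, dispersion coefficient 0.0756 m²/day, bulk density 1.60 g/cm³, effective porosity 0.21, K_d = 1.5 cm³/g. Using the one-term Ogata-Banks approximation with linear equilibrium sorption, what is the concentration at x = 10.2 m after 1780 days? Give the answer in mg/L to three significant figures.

3.28 mg/L

Retardation factor R = 1 + ρ_b·K_d/n = 1 + 1.60 × 1.5/0.21 = 12.43.
Sorption retards both mechanisms: v_R = v/R = 0.008447 m/day, D_R = D/R = 0.006082 m²/day.
v_R·t = 0.008447 × 1780 = 15.03566 m; 2√(D_R t) = 6.581 m; argument = (10.2 − 15.03566)/6.581 = -0.7348.
C = C₀ × ½·erfc(-0.7348) = 3.86 × 0.8506 = 3.28 mg/L.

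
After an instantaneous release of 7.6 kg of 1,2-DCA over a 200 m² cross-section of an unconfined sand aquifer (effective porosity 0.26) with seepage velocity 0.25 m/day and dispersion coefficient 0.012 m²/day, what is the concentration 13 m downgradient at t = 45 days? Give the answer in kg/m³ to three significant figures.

0.0136 kg/m³

For an instantaneous plane source, C(x,t) = M/(n_e·A·√(4πDt)) · exp(−(x−vt)²/(4Dt)), with n_e·A the pore (flow) area.
Plume center vt = 0.25 × 45 = 11.25 m, so the well at 13 m is 1.75 m downgradient of the peak.
√(4πDt) = 2.605 m, giving peak height M/(n_e·A·√(4πDt)) = 7.6/(0.26 × 200 × 2.605) = 0.05611 kg/m³.
(x−vt)²/(4Dt) = (1.75)²/(4 × 0.012 × 45) = 1.418; exp(−1.418) = 0.2422.
C = 0.05611 × 0.2422 = 0.0136 kg/m³.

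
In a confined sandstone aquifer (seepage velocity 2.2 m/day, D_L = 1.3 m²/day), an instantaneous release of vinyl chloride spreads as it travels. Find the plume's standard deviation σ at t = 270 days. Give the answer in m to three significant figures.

26.5 m

Dispersive spreading gives a Gaussian with σ² = 2Dt; advection only shifts the center.
σ = √(2 × 1.3 × 270) = 26.5 m.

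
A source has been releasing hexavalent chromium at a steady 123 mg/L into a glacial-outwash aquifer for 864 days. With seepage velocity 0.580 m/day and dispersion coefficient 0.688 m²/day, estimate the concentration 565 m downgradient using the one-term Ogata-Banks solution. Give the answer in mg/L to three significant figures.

For a continuous step input, C/C₀ ≈ ½·erfc((x−vt)/(2√(Dt))).
vt = 0.580 × 864 = 501.12 m and 2√(Dt) = 2√(0.688 × 864) = 48.76 m.
Argument (x−vt)/(2√(Dt)) = (565 − 501.12)/48.76 = 1.310; ½·erfc(1.310) = 0.03197.
C = 123 × 0.03197 = 3.93 mg/L.

3.93 mg/L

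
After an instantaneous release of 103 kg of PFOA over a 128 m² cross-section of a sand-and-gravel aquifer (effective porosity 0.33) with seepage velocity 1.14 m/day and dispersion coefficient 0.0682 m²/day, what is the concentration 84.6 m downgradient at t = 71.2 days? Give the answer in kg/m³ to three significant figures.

For an instantaneous plane source, C(x,t) = M/(n_e·A·√(4πDt)) · exp(−(x−vt)²/(4Dt)), with n_e·A the pore (flow) area.
Plume center vt = 1.14 × 71.2 = 81.168 m, so the well at 84.6 m is 3.432 m downgradient of the peak.
√(4πDt) = 7.812 m, giving peak height M/(n_e·A·√(4πDt)) = 103/(0.33 × 128 × 7.812) = 0.3121 kg/m³.
(x−vt)²/(4Dt) = (3.432)²/(4 × 0.0682 × 71.2) = 0.6064; exp(−0.6064) = 0.5453.
C = 0.3121 × 0.5453 = 0.170 kg/m³.

0.170 kg/m³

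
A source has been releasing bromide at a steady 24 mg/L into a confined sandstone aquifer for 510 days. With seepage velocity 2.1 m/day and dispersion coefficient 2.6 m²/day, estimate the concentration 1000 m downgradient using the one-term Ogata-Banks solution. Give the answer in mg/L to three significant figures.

For a continuous step input, C/C₀ ≈ ½·erfc((x−vt)/(2√(Dt))).
vt = 2.1 × 510 = 1071 m and 2√(Dt) = 2√(2.6 × 510) = 72.83 m.
Argument (x−vt)/(2√(Dt)) = (1000 − 1071)/72.83 = -0.9749; ½·erfc(-0.9749) = 0.9160.
C = 24 × 0.9160 = 22.0 mg/L.

22.0 mg/L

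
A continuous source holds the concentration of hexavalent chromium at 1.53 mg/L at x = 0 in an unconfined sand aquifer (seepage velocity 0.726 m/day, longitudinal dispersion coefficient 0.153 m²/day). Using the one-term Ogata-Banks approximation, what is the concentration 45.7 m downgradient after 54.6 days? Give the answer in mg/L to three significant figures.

0.106 mg/L

For a continuous step input, C/C₀ ≈ ½·erfc((x−vt)/(2√(Dt))).
vt = 0.726 × 54.6 = 39.6396 m and 2√(Dt) = 2√(0.153 × 54.6) = 5.781 m.
Argument (x−vt)/(2√(Dt)) = (45.7 − 39.6396)/5.781 = 1.048; ½·erfc(1.048) = 0.06916.
C = 1.53 × 0.06916 = 0.106 mg/L.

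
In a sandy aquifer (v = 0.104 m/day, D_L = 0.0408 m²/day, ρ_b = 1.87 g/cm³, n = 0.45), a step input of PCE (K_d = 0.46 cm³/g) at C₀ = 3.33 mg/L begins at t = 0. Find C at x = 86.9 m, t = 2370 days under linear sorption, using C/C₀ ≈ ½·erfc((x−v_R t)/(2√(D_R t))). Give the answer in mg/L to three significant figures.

1.30 mg/L

Retardation factor R = 1 + ρ_b·K_d/n = 1 + 1.87 × 0.46/0.45 = 2.912.
Sorption retards both mechanisms: v_R = v/R = 0.03571 m/day, D_R = D/R = 0.01401 m²/day.
v_R·t = 0.03571 × 2370 = 84.6327 m; 2√(D_R t) = 11.52 m; argument = (86.9 − 84.6327)/11.52 = 0.1968.
C = C₀ × ½·erfc(0.1968) = 3.33 × 0.3904 = 1.30 mg/L.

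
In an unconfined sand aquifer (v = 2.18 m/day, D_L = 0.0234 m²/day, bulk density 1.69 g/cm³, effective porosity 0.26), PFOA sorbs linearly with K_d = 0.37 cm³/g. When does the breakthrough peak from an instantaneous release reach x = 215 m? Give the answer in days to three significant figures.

Retardation factor R = 1 + ρ_b·K_d/n = 1 + 1.69 × 0.37/0.26 = 3.405.
Sorption retards both mechanisms: v_R = v/R = 0.6402 m/day, D_R = D/R = 0.006872 m²/day.
Peak time from v_R²t² + 2D_R t − x² = 0: t = (√(D_R² + v_R²x²) − D_R)/v_R².
√(D_R² + v_R²x²) = √(0.006872² + 0.6402² × 215²) = 137.6; v_R² = 0.4099.
t = (137.6 − 0.006872)/0.4099 = 336 days.

336 days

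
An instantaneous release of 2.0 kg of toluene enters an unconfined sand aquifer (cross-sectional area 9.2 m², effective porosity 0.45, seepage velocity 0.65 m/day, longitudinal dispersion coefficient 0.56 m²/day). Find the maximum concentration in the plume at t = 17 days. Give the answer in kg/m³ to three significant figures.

The peak of an instantaneous 1D plume sits at x = vt; there the Gaussian factor is 1 and C_max = M/(n_e·A·√(4πDt)), where n_e·A is the pore area the mass is dissolved in.
√(4πDt) = √(4π × 0.56 × 17) = 10.94 m, so C_max = 2.0/(0.45 × 9.2 × 10.94) = 0.0442 kg/m³.

0.0442 kg/m³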